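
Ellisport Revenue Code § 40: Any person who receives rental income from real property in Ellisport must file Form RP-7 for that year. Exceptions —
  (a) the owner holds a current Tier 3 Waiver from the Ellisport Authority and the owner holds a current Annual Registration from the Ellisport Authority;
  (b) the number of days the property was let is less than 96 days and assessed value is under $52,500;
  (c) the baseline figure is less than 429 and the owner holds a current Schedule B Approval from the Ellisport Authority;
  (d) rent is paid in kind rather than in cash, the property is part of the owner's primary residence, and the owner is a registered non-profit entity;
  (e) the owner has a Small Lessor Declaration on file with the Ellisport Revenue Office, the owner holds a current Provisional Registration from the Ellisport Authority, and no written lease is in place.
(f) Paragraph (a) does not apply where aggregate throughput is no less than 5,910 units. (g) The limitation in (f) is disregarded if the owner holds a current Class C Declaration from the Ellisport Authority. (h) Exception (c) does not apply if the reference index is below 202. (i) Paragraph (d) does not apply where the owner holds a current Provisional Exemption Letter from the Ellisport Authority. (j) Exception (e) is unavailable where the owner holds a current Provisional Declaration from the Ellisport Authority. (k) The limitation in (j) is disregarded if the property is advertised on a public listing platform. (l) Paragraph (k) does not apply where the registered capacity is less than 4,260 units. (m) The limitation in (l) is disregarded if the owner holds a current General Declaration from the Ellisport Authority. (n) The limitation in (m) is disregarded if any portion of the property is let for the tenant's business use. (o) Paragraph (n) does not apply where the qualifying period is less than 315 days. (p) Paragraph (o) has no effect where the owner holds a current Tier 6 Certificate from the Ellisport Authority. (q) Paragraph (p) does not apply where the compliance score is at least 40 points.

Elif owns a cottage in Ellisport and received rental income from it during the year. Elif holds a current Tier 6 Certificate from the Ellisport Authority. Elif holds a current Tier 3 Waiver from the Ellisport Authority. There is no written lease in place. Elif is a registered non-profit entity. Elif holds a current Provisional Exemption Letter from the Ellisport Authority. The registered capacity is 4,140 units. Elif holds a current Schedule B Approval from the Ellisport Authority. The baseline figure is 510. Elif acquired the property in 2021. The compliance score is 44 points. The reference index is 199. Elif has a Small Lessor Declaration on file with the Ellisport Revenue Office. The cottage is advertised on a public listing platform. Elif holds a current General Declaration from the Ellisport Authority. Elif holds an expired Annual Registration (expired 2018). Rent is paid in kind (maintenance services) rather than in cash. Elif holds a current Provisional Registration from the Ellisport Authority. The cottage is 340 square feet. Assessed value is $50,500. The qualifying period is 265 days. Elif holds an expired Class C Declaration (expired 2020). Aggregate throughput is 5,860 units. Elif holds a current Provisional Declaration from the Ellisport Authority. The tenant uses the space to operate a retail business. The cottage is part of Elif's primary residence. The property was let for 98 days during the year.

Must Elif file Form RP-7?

Exception (a) requires that the owner holds a current Annual Registration from the Ellisport Authority; but the Annual Registration is not current, so (a) is unavailable.
Exception (b) requires that the number of days the property was let is less than 96 days; but the number of days the property was let is 98 days, not less than 96 days, so (b) is unavailable.
Exception (c) requires that the baseline figure is less than 429; but the baseline figure is 510, not less than 429, so (c) is unavailable.
All of (d)'s requirements are met (rent is paid in kind; the cottage is part of the primary residence; Elif is a registered non-profit). But applying paragraph (i): (i) is engaged — a current Provisional Exemption Letter is held. Exception (d) does not apply.
Exception (e) is satisfied on its face — a Small Lessor Declaration is on file; a current Provisional Registration is held; there is no written lease. Under paragraphs (j)–(q): (j) operates (a current Provisional Declaration is held), but is displaced by (k): (k) operates against (j): the property is publicly advertised. (l) is triggered (the registered capacity is 4,140 units, less than the 4,260 units limit), but is set aside by (m): (m) operates against (l): a current General Declaration is held. (n) would limit (m) — the space is let for business use — but (o) sets (n) aside: (o) operates against (n): the qualifying period is 265 days, less than the 315 days limit. (p) applies (a current Tier 6 Certificate is held), but is itself disapplied by (q): (q) operates — the compliance score is 44 points, meeting the 40 points threshold. Exception (e) stands.

No — exception (e) applies; Elif is not required to file Form RP-7.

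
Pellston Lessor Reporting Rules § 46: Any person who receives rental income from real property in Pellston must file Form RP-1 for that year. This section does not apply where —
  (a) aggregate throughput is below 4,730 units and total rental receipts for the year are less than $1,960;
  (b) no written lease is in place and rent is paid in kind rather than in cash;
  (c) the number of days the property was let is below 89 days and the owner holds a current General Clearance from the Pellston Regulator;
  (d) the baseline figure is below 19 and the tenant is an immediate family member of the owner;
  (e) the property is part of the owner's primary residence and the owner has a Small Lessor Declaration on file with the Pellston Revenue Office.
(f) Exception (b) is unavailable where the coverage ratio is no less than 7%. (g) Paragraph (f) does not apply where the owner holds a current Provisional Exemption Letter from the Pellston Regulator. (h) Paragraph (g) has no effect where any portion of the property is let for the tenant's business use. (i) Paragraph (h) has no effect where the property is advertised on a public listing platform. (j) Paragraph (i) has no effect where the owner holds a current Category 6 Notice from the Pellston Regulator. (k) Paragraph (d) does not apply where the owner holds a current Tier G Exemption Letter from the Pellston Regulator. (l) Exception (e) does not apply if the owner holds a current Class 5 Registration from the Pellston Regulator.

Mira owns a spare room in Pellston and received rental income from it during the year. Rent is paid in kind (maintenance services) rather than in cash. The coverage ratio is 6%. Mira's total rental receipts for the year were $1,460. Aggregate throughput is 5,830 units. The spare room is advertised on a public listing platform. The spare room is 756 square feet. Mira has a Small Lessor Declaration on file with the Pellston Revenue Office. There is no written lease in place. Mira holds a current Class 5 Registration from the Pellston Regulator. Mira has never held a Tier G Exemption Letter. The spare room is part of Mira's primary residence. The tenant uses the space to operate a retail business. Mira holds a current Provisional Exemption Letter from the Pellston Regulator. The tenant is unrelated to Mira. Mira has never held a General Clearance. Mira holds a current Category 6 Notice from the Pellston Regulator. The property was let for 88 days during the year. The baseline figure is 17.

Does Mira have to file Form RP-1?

Exception (a) requires that aggregate throughput is below 4,730 units; but aggregate throughput is 5,830 units, not below 4,730 units, so (a) is unavailable.
Exception (b) is satisfied on its face — there is no written lease; rent is paid in kind. As to paragraphs (f)–(j): (f) does not operate here — the coverage ratio is 6%, short of 7%. (b) remains available.
Exception (c) fails — no current General Clearance is held.
Exception (d) does not apply: the tenant is unrelated to the owner.
All of (e)'s requirements are met (the spare room is part of the primary residence; a Small Lessor Declaration is on file). However, paragraph (l) must be considered: (l) operates against (e): a current Class 5 Registration is held. Exception (e) does not apply.

No — exception (b) applies; Mira is not required to file Form RP-1.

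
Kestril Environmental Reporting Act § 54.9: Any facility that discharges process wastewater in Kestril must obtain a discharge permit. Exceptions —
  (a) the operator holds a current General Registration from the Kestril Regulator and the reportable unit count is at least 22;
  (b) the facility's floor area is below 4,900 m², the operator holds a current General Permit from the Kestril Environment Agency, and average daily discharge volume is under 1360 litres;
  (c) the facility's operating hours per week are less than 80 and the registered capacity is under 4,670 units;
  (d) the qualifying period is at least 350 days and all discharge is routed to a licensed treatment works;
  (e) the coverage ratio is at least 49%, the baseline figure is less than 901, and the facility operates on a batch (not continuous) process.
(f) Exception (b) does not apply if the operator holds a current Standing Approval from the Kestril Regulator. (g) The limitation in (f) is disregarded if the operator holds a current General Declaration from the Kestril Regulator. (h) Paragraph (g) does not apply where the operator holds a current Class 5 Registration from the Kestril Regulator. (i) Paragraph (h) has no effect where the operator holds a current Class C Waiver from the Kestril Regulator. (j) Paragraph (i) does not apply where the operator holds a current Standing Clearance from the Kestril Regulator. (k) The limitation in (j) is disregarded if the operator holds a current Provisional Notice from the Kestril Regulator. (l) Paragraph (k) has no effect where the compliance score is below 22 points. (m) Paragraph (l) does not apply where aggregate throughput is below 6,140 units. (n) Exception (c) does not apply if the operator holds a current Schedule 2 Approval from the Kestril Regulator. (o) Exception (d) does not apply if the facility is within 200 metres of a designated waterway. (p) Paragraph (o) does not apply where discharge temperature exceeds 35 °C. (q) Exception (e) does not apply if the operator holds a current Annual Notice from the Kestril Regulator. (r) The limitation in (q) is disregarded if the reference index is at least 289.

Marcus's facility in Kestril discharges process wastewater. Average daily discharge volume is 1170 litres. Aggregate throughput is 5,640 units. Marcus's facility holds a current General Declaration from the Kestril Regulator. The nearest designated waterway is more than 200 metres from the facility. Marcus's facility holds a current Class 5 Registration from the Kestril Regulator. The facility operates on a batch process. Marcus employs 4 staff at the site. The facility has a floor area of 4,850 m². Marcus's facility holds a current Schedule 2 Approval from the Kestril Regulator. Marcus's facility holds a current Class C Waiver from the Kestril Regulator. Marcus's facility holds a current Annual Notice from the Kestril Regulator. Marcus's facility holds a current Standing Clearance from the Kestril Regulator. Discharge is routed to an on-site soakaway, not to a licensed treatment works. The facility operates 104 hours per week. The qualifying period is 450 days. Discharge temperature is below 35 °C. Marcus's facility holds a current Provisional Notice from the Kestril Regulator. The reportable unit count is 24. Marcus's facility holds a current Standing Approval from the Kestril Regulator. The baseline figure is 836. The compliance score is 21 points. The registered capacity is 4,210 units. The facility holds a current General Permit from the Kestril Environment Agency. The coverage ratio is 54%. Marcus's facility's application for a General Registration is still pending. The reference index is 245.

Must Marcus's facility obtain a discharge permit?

Exception (a) requires that the operator holds a current General Registration from the Kestril Regulator; but there is no General Registration in force, so (a) is unavailable.
Exception (b): the facility's floor area is 4,850 m², below the 4,900 m² limit; a current General Permit is held; average daily discharge volume is 1170 litres, under the 1360 litres limit — every condition holds. Applying paragraphs (f)–(m): (f) operates (a current Standing Approval is held), but yields to (g): (g) is engaged — a current General Declaration is held. (h) applies (a current Class 5 Registration is held), but is displaced by (i): (i) operates against (h): a current Class C Waiver is held. (j) would limit (i) — a current Standing Clearance is held — but (k) sets (j) aside: (k) operates against (j): a current Provisional Notice is held. (l) would limit (k) — the compliance score is 21 points, below the 22 points limit — but (m) sets (l) aside: (m) operates against (l): aggregate throughput is 5,640 units, below the 6,140 units limit. So (b) applies.
Exception (c) requires that the facility's operating hours per week are less than 80; but the facility's operating hours per week are 104, not less than 80, so (c) is unavailable.
Exception (d) fails — discharge is not routed to a licensed treatment works.
Exception (e)'s conditions are all satisfied: the coverage ratio is 54%, meeting the 49% threshold; the baseline figure is 836, less than the 901 limit; the facility operates on a batch process. Turning to paragraphs (q)–(r): (q) applies — a current Annual Notice is held. (r), which would lift (q), is not engaged — the reference index is 245, short of 289. So (e) is unavailable.

No — exception (b) applies; Marcus's facility is not required to obtain a discharge permit.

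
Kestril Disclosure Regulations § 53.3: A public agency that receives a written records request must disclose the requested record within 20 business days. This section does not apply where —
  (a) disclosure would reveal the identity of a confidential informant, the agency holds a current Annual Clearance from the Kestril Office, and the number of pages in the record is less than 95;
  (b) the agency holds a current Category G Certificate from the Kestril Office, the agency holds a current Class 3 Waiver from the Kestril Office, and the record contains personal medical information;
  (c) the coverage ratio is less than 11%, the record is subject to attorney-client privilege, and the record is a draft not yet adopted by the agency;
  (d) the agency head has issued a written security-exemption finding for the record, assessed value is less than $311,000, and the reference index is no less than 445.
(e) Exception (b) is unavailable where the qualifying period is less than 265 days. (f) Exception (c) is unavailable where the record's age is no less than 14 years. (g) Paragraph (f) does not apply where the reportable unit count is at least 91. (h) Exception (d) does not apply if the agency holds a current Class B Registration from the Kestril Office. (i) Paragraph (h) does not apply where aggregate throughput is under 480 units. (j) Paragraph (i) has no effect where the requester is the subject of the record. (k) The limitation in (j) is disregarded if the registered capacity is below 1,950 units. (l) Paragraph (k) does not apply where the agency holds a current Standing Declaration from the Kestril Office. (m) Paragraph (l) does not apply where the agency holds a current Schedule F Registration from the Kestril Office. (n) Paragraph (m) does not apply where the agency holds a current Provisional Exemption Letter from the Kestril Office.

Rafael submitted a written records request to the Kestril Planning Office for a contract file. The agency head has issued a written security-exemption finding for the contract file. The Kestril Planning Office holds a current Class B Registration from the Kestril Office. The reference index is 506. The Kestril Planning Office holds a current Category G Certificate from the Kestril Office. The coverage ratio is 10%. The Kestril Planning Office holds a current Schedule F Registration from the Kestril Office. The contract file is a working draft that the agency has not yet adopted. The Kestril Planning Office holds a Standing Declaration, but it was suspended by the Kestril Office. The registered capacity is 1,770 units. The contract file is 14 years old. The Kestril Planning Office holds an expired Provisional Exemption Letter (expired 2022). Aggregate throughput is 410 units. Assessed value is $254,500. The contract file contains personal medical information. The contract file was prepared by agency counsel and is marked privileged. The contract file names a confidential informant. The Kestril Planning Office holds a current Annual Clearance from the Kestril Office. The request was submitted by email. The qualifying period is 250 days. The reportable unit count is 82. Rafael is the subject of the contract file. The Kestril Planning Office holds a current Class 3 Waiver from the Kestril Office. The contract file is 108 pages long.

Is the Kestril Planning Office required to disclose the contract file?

No — exception (d) applies; the Kestril Planning Office is not required to disclose the contract file.

Exception (a) does not apply: the number of pages in the record is 108, not less than 95.
Exception (b) is satisfied on its face — a current Category G Certificate is held; a current Class 3 Waiver is held; the contract file contains personal medical information. But: (e) applies — the qualifying period is 250 days, less than the 265 days limit. So (b) is unavailable.
Exception (c): the coverage ratio is 10%, less than the 11% limit; the contract file is privileged; the contract file is an unadopted draft — every condition holds. But applying paragraphs (f)–(g): (f) is triggered — the record's age is 14 years, meeting the 14 years threshold. (g), which would lift (f), is not triggered — the reportable unit count is 82, short of 91. Exception (c) does not apply.
All of (d)'s requirements are met (a written security-exemption finding has been issued; assessed value is $254,500, less than the $311,000 limit; the reference index is 506, meeting the 445 threshold). Applying paragraphs (h)–(n): (h) is engaged (a current Class B Registration is held), but is overridden by (i): (i) operates against (h): aggregate throughput is 410 units, under the 480 units limit. (j) applies (Rafael is the subject of the contract file), but yields to (k): (k) operates against (j): the registered capacity is 1,770 units, below the 1,950 units limit. (l) is not triggered (there is no Standing Declaration in force), so (k) stands. Exception (d) stands.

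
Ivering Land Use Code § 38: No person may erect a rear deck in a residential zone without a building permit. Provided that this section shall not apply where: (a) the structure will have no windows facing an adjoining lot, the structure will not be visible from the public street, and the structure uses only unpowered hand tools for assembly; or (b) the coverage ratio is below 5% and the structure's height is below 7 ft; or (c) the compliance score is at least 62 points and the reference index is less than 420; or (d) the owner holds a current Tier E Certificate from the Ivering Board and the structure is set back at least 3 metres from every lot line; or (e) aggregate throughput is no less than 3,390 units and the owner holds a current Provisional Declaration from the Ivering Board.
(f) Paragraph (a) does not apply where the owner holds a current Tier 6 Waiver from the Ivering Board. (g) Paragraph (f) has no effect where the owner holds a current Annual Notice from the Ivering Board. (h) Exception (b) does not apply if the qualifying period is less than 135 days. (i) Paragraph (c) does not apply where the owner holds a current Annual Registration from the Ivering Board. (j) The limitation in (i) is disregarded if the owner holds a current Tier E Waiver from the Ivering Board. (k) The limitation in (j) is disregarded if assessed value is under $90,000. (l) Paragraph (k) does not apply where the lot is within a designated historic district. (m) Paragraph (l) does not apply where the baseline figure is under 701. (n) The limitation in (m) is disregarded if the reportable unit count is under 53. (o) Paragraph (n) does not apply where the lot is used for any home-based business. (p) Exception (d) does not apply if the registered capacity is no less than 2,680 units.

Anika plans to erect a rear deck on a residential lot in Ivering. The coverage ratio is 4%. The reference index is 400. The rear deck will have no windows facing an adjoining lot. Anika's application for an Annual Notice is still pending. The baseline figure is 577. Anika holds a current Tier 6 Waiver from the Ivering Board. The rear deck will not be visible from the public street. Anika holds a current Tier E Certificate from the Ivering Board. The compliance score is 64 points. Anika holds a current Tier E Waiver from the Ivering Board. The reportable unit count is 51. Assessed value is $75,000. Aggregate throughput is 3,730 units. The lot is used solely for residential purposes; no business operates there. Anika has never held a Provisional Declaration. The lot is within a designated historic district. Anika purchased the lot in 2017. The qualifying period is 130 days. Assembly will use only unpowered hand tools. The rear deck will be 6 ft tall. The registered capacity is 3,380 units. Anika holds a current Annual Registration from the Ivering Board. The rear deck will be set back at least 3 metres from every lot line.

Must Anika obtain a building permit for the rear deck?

All of (a)'s requirements are met (no windows face an adjoining lot; the structure will not be visible from the street; assembly uses only hand tools). But: (f) operates against (a): a current Tier 6 Waiver is held. (g), which would lift (f), does not operate here — no current Annual Notice is held. Exception (a) does not apply.
Exception (b) is satisfied on its face — the coverage ratio is 4%, below the 5% limit; the structure's height is 6 ft, below the 7 ft limit. But applying paragraph (h): (h) operates against (b): the qualifying period is 130 days, less than the 135 days limit. Exception (b) does not apply.
All of (c)'s requirements are met (the compliance score is 64 points, meeting the 62 points threshold; the reference index is 400, less than the 420 limit). Under paragraphs (i)–(o): (i) would limit (c) — a current Annual Registration is held — but (j) sets (i) aside: (j) is engaged — a current Tier E Waiver is held. (k) would limit (j) — assessed value is $75,000, under the $90,000 limit — but (l) sets (k) aside: (l) is triggered — the lot is in a historic district. (m) would limit (l) — the baseline figure is 577, under the 701 limit — but (n) sets (m) aside: (n) applies — the reportable unit count is 51, under the 53 limit. (o) is not triggered (the lot is solely residential), so (n) stands. So (c) applies.
All of (d)'s requirements are met (a current Tier E Certificate is held; the setback is at least 3 m on every side). Turning to paragraph (p): (p) is engaged — the registered capacity is 3,380 units, meeting the 2,680 units threshold. Exception (d) does not apply.
Exception (e) does not apply: the Provisional Declaration is not current.

No — exception (c) applies; Anika does not need a building permit.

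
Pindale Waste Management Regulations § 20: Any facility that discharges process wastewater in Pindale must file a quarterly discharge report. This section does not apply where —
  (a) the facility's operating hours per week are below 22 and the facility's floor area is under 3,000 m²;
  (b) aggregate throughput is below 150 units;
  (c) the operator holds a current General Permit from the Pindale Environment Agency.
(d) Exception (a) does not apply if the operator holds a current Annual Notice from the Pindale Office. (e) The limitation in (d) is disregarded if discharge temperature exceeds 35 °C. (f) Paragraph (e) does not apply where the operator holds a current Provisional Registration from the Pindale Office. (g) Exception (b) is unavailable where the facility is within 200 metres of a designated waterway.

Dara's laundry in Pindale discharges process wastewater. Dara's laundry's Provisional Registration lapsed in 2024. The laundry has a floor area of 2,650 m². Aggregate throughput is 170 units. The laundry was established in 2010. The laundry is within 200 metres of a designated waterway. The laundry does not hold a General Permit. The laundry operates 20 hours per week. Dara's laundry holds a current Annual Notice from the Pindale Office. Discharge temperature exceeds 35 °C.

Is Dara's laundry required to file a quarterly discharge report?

No — exception (a) applies; Dara's laundry is not required to file a quarterly discharge report.

Exception (a): the facility's operating hours per week are 20, below the 22 limit; the facility's floor area is 2,650 m², under the 3,000 m² limit — every condition holds. Under paragraphs (d)–(f): (d) operates (a current Annual Notice is held), but is set aside by (e): (e) operates against (d): discharge temperature exceeds 35 °C. (f), which would lift (e), is not engaged — no current Provisional Registration is held. (a) remains available.
Exception (b) does not apply: aggregate throughput is 170 units, not below 150 units.
Exception (c) fails — no General Permit is held.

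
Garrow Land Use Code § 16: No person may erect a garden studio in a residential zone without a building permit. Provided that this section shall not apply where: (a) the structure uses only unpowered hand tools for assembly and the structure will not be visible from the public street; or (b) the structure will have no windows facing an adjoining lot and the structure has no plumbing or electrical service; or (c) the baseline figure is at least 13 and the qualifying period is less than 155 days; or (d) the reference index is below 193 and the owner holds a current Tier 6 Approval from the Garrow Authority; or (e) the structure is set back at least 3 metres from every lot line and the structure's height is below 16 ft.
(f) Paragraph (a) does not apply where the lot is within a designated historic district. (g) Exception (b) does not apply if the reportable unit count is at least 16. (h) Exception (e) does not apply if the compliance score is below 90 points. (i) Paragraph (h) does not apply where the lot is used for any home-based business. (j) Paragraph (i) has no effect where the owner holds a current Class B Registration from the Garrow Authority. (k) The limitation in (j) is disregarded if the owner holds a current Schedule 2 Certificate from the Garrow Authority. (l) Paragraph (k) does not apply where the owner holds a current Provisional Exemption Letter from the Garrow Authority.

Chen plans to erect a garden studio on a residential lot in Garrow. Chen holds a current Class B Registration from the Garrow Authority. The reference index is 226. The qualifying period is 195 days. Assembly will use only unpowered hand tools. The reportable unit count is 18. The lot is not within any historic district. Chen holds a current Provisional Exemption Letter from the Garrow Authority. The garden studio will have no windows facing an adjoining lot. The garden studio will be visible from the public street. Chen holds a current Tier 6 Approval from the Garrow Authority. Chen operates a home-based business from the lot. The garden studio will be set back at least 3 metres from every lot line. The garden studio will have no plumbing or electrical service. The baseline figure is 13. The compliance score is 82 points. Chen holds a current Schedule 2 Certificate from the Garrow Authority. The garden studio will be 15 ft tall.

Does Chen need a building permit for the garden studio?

Exception (a) does not apply: the structure will be visible from the street.
Exception (b) is satisfied on its face — no windows face an adjoining lot; there is no plumbing or electrical service. However, paragraph (g) must be considered: (g) operates against (b): the reportable unit count is 18, meeting the 16 threshold. So (b) is unavailable.
Exception (c) fails — the qualifying period is 195 days, not less than 155 days.
Exception (d) fails — the reference index is 226, not below 193.
All of (e)'s requirements are met (the setback is at least 3 m on every side; the structure's height is 15 ft, below the 16 ft limit). Turning to paragraphs (h)–(l): (h) applies — the compliance score is 82 points, below the 90 points limit. (i) is triggered (a home-based business operates on the lot), but is set aside by (j): (j) operates against (i): a current Class B Registration is held. (k) would limit (j) — a current Schedule 2 Certificate is held — but (l) sets (k) aside: (l) operates against (k): a current Provisional Exemption Letter is held. So (e) is unavailable.
No exception applies. The general rule governs.

Yes — Chen must obtain a building permit.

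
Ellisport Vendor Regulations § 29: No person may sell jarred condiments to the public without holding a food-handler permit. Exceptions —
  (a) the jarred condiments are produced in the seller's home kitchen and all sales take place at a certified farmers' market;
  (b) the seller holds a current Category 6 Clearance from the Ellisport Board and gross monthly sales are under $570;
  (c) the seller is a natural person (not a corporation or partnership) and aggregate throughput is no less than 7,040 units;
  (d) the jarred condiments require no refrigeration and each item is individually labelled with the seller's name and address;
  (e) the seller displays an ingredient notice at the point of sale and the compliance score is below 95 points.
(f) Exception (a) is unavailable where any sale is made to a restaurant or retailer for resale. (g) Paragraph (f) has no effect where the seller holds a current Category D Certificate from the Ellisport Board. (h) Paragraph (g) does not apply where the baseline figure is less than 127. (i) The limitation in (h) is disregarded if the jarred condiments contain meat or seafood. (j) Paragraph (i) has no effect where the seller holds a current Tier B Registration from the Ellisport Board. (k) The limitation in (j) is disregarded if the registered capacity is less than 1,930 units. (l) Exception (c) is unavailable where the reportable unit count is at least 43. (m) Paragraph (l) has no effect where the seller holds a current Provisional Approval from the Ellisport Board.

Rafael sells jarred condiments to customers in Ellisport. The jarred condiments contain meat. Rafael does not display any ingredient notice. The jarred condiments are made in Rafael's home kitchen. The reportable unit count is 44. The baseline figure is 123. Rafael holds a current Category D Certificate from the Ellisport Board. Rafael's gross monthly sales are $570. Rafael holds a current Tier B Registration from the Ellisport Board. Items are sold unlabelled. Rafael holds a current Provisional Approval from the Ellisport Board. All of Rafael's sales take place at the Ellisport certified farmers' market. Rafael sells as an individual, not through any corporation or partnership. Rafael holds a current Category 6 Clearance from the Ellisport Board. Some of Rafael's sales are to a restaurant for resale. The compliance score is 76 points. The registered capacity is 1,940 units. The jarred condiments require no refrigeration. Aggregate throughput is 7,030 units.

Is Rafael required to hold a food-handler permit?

Exception (a) is satisfied on its face — the jarred condiments are home-kitchen produced; all sales are at a certified farmers' market. Turning to paragraphs (f)–(k): (f) is triggered — some sales are to a restaurant for resale. (g) applies (a current Category D Certificate is held), but is displaced by (h): (h) applies — the baseline figure is 123, less than the 127 limit. (i) is triggered (the jarred condiments contain meat), but yields to (j): (j) is triggered — a current Tier B Registration is held. (k), which would lift (j), is not triggered — the registered capacity is 1,940 units, not less than 1,930 units. Exception (a) does not apply.
Exception (b) does not apply: gross monthly sales are $570, not under $570.
Exception (c) fails — aggregate throughput is 7,030 units, short of 7,040 units.
Exception (d) fails — items are sold unlabelled.
Exception (e) requires that the seller displays an ingredient notice at the point of sale; but no ingredient notice is displayed, so (e) is unavailable.
No exception is made out. Rafael falls within the general rule.

Yes — Rafael must hold a food-handler permit.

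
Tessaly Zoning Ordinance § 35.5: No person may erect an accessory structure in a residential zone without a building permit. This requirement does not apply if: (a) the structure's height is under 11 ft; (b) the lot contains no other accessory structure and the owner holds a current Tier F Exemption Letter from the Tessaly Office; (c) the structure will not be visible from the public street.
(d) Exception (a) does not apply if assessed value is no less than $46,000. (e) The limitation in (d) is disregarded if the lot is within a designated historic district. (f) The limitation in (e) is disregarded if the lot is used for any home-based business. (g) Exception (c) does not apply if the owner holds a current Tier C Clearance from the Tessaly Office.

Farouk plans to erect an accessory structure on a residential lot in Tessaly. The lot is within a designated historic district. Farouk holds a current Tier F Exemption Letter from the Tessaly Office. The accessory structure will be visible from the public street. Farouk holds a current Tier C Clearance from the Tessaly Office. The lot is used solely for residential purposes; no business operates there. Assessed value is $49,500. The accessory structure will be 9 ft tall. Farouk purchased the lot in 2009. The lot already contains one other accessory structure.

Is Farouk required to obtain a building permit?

Exception (a)'s conditions are all satisfied: the structure's height is 9 ft, under the 11 ft limit. Applying paragraphs (d)–(f): (d) operates (assessed value is $49,500, meeting the $46,000 threshold), but is overridden by (e): (e) operates against (d): the lot is in a historic district. (f) is not triggered (the lot is solely residential), so (e) stands. (a) remains available.
Exception (b) requires that the lot contains no other accessory structure; but the lot already has another accessory structure, so (b) is unavailable.
Exception (c) requires that the structure will not be visible from the public street; but the structure will be visible from the street, so (c) is unavailable.

No — exception (a) applies; Farouk does not need a building permit.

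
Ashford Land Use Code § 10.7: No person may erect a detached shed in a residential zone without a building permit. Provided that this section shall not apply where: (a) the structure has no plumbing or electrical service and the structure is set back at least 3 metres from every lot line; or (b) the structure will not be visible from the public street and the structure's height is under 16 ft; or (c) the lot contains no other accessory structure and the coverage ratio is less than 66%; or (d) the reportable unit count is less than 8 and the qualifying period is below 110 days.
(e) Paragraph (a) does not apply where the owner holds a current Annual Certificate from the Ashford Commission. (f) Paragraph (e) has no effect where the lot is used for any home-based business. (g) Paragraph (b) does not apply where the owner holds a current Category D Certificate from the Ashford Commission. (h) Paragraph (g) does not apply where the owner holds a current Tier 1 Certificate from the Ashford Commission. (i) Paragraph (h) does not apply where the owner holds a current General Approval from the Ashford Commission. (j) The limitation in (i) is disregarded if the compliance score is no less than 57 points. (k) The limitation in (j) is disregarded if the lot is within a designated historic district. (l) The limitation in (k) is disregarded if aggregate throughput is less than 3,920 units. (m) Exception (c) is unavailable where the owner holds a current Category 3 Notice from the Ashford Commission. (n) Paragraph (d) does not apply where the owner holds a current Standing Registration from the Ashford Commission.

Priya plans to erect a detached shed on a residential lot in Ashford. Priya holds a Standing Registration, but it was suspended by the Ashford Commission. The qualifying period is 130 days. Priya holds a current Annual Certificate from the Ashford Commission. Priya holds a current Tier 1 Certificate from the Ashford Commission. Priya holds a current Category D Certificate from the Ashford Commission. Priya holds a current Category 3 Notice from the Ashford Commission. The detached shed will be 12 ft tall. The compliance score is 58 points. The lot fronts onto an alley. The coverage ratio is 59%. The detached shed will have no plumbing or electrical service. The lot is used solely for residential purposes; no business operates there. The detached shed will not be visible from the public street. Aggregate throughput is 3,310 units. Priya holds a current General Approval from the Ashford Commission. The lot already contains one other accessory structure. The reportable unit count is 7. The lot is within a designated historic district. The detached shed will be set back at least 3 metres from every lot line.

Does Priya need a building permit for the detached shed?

Exception (a)'s conditions are all satisfied: there is no plumbing or electrical service; the setback is at least 3 m on every side. However, paragraphs (e)–(f) must be considered: (e) is triggered — a current Annual Certificate is held. (f) does not operate here (the lot is solely residential), so (e) stands. (a) is therefore removed.
Exception (b): the structure will not be visible from the street; the structure's height is 12 ft, under the 16 ft limit — every condition holds. Applying paragraphs (g)–(l): (g) applies (a current Category D Certificate is held), but is itself disapplied by (h): (h) is triggered — a current Tier 1 Certificate is held. (i) is engaged (a current General Approval is held), but yields to (j): (j) operates against (i): the compliance score is 58 points, meeting the 57 points threshold. (k) would limit (j) — the lot is in a historic district — but (l) sets (k) aside: (l) operates — aggregate throughput is 3,310 units, less than the 3,920 units limit. So (b) applies.
Exception (c) fails — the lot already has another accessory structure.
Exception (d) fails — the qualifying period is 130 days, not below 110 days.

No — exception (b) applies; Priya does not need a building permit.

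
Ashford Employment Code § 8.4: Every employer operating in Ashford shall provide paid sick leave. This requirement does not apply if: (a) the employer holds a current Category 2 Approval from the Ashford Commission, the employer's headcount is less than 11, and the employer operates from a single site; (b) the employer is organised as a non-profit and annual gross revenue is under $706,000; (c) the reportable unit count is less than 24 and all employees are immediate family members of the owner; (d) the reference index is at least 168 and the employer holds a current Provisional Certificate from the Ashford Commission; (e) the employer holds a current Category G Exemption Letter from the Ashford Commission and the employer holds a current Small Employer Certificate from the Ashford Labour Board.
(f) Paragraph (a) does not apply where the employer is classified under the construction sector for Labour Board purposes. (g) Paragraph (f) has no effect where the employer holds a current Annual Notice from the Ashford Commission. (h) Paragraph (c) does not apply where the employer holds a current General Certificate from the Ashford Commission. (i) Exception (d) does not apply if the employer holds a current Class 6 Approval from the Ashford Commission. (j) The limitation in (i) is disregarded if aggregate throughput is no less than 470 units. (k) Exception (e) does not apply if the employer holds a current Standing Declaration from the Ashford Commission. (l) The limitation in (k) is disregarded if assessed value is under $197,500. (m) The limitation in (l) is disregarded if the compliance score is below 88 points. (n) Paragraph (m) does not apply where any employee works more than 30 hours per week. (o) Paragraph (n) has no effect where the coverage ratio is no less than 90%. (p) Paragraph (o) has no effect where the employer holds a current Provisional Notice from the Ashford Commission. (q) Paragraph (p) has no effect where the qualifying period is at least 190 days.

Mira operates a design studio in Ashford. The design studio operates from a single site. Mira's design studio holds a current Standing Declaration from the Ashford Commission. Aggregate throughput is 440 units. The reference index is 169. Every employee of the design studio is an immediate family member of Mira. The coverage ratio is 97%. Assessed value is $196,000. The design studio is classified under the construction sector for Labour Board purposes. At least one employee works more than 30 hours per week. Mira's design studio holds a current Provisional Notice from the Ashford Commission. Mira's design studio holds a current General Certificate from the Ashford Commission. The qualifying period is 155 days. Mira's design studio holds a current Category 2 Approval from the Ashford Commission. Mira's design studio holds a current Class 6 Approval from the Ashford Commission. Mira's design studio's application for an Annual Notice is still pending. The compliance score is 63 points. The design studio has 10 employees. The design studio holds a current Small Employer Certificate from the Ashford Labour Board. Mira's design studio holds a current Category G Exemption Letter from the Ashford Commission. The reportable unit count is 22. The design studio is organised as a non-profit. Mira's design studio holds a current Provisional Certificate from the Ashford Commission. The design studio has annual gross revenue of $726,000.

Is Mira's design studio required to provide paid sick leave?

Exception (a)'s conditions are all satisfied: a current Category 2 Approval is held; the employer's headcount is 10, less than the 11 limit; the employer operates from a single site. However, paragraphs (f)–(g) must be considered: (f) operates against (a): the design studio is classified under the construction sector. (g) does not operate here (there is no Annual Notice in force), so (f) stands. Exception (a) does not apply.
Exception (b) does not apply: annual gross revenue is $726,000, not under $706,000.
Exception (c): the reportable unit count is 22, less than the 24 limit; every employee is an immediate family member — every condition holds. Turning to paragraph (h): (h) operates against (c): a current General Certificate is held. (c) is therefore removed.
Exception (d): the reference index is 169, meeting the 168 threshold; a current Provisional Certificate is held — every condition holds. However, paragraphs (i)–(j) must be considered: (i) operates against (d): a current Class 6 Approval is held. (j) is not engaged (aggregate throughput is 440 units, short of 470 units), so (i) stands. Exception (d) does not apply.
Exception (e)'s conditions are all satisfied: a current Category G Exemption Letter is held; a current Small Employer Certificate is held. Under paragraphs (k)–(q): (k) is triggered (a current Standing Declaration is held), but is set aside by (l): (l) operates — assessed value is $196,000, under the $197,500 limit. (m) would limit (l) — the compliance score is 63 points, below the 88 points limit — but (n) sets (m) aside: (n) operates against (m): at least one employee exceeds 30 hours/week. (o) applies (the coverage ratio is 97%, meeting the 90% threshold), but is displaced by (p): (p) operates against (o): a current Provisional Notice is held. (q), which would lift (p), is inapplicable — the qualifying period is 155 days, short of 190 days. Exception (e) stands.

No — exception (e) applies; Mira's design studio is not required to provide paid sick leave.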